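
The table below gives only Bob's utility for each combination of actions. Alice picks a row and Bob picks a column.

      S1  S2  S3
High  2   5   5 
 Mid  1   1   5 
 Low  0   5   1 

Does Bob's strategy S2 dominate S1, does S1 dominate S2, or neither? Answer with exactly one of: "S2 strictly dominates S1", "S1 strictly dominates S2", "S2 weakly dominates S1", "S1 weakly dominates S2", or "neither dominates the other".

Compare S2 to S1 across every action of Alice: High: 5>2, Mid: 1=1, Low: 5>0.
S2 is at least as good everywhere and strictly better somewhere (tied only at Mid), so S2 weakly but not strictly dominates S1.

S2 weakly dominates S1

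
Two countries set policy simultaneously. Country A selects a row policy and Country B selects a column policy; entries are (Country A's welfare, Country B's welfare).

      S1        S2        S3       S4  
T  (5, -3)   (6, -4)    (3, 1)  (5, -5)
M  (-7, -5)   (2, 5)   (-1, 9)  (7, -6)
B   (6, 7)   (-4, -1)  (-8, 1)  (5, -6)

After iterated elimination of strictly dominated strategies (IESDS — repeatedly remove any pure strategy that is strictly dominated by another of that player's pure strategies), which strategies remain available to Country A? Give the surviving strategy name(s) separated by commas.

Country B's strategy S2 is strictly dominated by S3 (T: 1>-4, M: 9>5, B: 1>-1) and is removed.
For Country B, S1 strictly dominates S4 on the remaining rows (T: -3>-5, M: -5>-6, B: 7>-6); eliminate S4.
For Country A, T strictly dominates M on the remaining columns (S1: 5>-7, S3: 3>-1); eliminate M.
Among the remaining strategies, none is strictly dominated by another pure strategy of the same player, so the elimination stops.
Surviving strategies — Country A: {T, B}; Country B: {S1, S3}.

T, B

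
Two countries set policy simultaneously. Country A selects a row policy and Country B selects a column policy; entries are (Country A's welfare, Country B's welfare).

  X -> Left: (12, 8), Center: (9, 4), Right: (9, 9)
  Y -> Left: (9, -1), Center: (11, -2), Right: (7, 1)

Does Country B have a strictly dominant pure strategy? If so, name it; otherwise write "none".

Right vs Left: X: 9>8, Y: 1>-1.
Right vs Center: X: 9>4, Y: 1>-2.
Right strictly beats every other strategy against every opponent action, so it is strictly dominant.

Right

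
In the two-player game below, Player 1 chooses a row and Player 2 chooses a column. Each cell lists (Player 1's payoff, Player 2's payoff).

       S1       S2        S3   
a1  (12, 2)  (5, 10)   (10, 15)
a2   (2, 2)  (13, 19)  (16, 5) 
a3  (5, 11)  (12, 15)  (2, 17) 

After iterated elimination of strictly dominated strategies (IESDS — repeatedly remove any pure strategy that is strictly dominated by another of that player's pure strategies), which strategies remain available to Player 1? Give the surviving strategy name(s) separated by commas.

For Player 2, S2 strictly dominates S1 on the remaining rows (a1: 10>2, a2: 19>2, a3: 15>11); eliminate S1.
For Player 1, a2 strictly dominates a1 on the remaining columns (S2: 13>5, S3: 16>10); eliminate a1.
For Player 1, a2 strictly dominates a3 on the remaining columns (S2: 13>12, S3: 16>2); eliminate a3.
Player 2's strategy S3 is strictly dominated by S2 (a2: 19>5) and is removed.
Among the remaining strategies, none is strictly dominated by another pure strategy of the same player, so the elimination stops.
Surviving strategies — Player 1: {a2}; Player 2: {S2}.

a2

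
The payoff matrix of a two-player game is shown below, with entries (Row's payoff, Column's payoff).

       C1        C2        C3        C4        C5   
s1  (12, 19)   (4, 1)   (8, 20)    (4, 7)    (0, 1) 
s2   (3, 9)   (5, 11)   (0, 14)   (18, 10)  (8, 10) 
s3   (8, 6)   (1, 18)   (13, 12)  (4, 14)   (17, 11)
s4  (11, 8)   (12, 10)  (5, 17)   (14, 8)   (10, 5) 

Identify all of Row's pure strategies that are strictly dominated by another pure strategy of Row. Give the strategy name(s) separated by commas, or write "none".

none

Nothing dominates s1: s2 at C1 (12>3); s3 at C1 (12>8); s4 at C1 (12>11).
s2 is not dominated — it holds its own against s1 at C2 (5>4); s3 at C2 (5>1); s4 at C4 (18>14).
s3: no other strategy beats it everywhere (s1 at C3 (13>8); s2 at C1 (8>3); s4 at C3 (13>5)).
Nothing dominates s4: s1 at C2 (12>4); s2 at C1 (11>3); s3 at C1 (11>8).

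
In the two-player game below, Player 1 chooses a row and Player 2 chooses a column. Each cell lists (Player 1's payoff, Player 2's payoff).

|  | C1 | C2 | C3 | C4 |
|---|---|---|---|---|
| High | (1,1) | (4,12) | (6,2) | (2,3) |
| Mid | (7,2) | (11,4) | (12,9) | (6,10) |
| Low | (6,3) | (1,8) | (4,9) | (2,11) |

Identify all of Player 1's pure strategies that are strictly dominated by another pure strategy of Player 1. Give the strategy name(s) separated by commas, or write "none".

High: dominated, since Mid does at least as well everywhere (C1: 7>1, C2: 11>4, C3: 12>6, C4: 6>2).
Mid is not dominated — it holds its own against High at C1 (7>1); Low at C1 (7>6).
Mid strictly dominates Low — C1: 7>6, C2: 11>1, C3: 12>4, C4: 6>2.

High, Low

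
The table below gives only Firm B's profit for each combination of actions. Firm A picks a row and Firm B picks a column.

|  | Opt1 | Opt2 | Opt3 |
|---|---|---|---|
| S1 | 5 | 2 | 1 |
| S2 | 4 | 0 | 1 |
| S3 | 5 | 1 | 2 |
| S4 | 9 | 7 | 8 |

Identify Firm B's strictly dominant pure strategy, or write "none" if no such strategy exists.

Opt1

Opt1 vs Opt2: S1: 5>2, S2: 4>0, S3: 5>1, S4: 9>7.
Opt1 vs Opt3: S1: 5>1, S2: 4>1, S3: 5>2, S4: 9>8.
Opt1 strictly beats every other strategy against every opponent action, so it is strictly dominant.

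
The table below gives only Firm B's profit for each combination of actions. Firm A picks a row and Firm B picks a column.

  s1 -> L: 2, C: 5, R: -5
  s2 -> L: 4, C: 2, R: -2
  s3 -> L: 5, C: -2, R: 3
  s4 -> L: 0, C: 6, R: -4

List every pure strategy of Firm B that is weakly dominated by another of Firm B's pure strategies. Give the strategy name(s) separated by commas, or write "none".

L is not dominated — it holds its own against C at s2 (4>2); R at s1 (2>-5).
Nothing dominates C: L at s1 (5>2); R at s1 (5>-5).
R: dominated, since L does at least as well everywhere (s1: 2>-5, s2: 4>-2, s3: 5>3, s4: 0>-4).

R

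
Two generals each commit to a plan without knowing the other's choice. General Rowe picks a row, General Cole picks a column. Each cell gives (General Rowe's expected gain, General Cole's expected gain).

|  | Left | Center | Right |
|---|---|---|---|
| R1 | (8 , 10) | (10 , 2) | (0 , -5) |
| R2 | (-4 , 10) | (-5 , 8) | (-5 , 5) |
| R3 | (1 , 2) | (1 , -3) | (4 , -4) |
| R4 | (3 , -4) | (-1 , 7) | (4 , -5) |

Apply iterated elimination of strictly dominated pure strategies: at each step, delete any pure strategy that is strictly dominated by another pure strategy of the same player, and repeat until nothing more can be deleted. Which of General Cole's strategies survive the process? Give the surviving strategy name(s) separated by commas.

For General Rowe, R1 strictly dominates R2 on the remaining columns (Left: 8>-4, Center: 10>-5, Right: 0>-5); eliminate R2.
Column Right is eliminated: Left beats it against every remaining row (R1: 10>-5, R3: 2>-4, R4: -4>-5).
Row R3 is eliminated: R1 beats it against every remaining column (Left: 8>1, Center: 10>1).
For General Rowe, R1 strictly dominates R4 on the remaining columns (Left: 8>3, Center: 10>-1); eliminate R4.
Column Center is eliminated: Left beats it against every remaining row (R1: 10>2).
Among the remaining strategies, none is strictly dominated by another pure strategy of the same player, so the elimination stops.
Surviving strategies — General Rowe: {R1}; General Cole: {Left}.

Left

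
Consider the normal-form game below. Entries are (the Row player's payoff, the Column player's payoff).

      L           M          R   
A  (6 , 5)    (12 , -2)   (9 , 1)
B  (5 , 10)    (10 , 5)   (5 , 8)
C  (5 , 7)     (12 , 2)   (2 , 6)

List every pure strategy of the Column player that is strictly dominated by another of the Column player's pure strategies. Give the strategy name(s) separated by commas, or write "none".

M, R

Nothing dominates L: M at A (5>-2); R at A (5>1).
M: dominated, since L does at least as well everywhere (A: 5>-2, B: 10>5, C: 7>2).
R: dominated, since L does at least as well everywhere (A: 5>1, B: 10>8, C: 7>6).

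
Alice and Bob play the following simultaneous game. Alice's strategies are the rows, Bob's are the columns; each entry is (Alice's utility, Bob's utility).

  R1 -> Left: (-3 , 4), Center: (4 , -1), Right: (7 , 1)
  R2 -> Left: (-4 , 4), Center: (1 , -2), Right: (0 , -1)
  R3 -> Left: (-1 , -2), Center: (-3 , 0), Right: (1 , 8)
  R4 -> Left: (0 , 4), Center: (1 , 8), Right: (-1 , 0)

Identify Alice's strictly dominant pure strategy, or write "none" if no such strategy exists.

none

R1 fails to dominate R3 at Left (-3<-1).
R2 fails to dominate R1 at Left (-4<-3).
R3 fails to dominate R1 at Center (-3<4).
R4 fails to dominate R1 at Center (1<4).
No single strategy dominates all the others.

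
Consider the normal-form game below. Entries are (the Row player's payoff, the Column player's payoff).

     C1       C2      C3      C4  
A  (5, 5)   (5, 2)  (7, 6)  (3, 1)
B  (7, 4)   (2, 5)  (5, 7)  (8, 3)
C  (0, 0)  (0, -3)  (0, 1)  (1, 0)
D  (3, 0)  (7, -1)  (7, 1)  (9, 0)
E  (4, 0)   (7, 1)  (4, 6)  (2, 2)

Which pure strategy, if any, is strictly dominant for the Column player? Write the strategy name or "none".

C3

C3 vs C1: A: 6>5, B: 7>4, C: 1>0, D: 1>0, E: 6>0.
C3 vs C2: A: 6>2, B: 7>5, C: 1>-3, D: 1>-1, E: 6>1.
C3 vs C4: A: 6>1, B: 7>3, C: 1>0, D: 1>0, E: 6>2.
C3 strictly beats every other strategy against every opponent action, so it is strictly dominant.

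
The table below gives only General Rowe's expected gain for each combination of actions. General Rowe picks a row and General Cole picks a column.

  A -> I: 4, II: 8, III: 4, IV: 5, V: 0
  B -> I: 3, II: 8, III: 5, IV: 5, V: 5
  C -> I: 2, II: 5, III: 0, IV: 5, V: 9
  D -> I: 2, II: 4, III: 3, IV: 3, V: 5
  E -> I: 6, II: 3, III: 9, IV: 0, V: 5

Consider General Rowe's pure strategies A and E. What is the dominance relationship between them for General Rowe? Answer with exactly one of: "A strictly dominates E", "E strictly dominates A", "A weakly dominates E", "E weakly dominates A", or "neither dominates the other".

neither dominates the other

Compare A to E across each choice by General Cole: I: 4<6, II: 8>3, III: 4<9, IV: 5>0, V: 0<5.
A does better at II, IV but worse at I, III, V; neither strategy dominates the other.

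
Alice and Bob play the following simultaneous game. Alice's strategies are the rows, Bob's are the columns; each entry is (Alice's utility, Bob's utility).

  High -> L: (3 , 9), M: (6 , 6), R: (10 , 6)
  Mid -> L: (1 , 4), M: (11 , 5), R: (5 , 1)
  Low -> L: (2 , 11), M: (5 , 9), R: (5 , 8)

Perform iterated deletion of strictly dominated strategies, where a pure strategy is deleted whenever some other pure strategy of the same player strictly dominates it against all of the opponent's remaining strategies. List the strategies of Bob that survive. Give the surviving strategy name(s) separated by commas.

L, M

Row Low is eliminated: High beats it against every remaining column (L: 3>2, M: 6>5, R: 10>5).
Bob's strategy R is strictly dominated by L (High: 9>6, Mid: 4>1) and is removed.
Among the remaining strategies, none is strictly dominated by another pure strategy of the same player, so the elimination stops.
Surviving strategies — Alice: {High, Mid}; Bob: {L, M}.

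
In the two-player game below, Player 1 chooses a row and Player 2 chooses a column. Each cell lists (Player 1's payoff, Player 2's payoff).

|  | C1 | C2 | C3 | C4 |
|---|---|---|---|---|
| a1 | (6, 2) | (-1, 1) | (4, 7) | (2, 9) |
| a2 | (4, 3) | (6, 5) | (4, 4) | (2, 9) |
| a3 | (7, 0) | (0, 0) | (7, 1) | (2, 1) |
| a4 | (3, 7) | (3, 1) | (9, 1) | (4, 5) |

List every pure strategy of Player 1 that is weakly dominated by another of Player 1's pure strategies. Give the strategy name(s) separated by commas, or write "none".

a1

a1 is weakly dominated by a3 (C1: 7>6, C2: 0>-1, C3: 7>4, C4: 2=2).
Nothing dominates a2: a1 at C2 (6>-1); a3 at C2 (6>0); a4 at C1 (4>3).
a3: no other strategy beats it everywhere (a1 at C1 (7>6); a2 at C1 (7>4); a4 at C1 (7>3)).
Nothing dominates a4: a1 at C2 (3>-1); a2 at C3 (9>4); a3 at C2 (3>0).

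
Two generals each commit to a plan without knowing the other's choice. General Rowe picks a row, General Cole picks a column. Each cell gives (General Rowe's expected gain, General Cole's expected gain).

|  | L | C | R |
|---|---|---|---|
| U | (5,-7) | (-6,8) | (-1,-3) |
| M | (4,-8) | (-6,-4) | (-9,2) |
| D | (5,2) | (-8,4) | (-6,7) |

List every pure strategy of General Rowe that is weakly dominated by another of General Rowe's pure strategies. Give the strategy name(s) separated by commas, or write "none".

M, D

U is not dominated — it holds its own against M at L (5>4); D at C (-6>-8).
M is weakly dominated by U (L: 5>4, C: -6=-6, R: -1>-9).
D is weakly dominated by U (L: 5=5, C: -6>-8, R: -1>-6).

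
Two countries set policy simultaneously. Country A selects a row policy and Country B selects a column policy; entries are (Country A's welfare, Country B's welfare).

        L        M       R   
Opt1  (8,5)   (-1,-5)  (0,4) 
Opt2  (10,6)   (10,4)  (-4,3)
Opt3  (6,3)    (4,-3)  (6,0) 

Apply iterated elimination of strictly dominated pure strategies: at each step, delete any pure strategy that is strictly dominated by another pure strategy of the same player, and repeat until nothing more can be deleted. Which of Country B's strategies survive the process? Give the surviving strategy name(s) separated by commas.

L

For Country B, L strictly dominates M on the remaining rows (Opt1: 5>-5, Opt2: 6>4, Opt3: 3>-3); eliminate M.
For Country B, L strictly dominates R on the remaining rows (Opt1: 5>4, Opt2: 6>3, Opt3: 3>0); eliminate R.
Row Opt1 is eliminated: Opt2 beats it against every remaining column (L: 10>8).
For Country A, Opt2 strictly dominates Opt3 on the remaining columns (L: 10>6); eliminate Opt3.
Among the remaining strategies, none is strictly dominated by another pure strategy of the same player, so the elimination stops.
Surviving strategies — Country A: {Opt2}; Country B: {L}.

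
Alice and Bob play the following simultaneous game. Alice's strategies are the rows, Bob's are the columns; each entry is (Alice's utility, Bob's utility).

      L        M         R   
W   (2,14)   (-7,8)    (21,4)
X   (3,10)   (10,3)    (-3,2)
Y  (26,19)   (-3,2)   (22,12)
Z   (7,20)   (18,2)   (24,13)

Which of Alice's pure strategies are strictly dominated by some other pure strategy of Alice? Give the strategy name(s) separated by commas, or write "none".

W, X

Y strictly dominates W — L: 26>2, M: -3>-7, R: 22>21.
X: dominated, since Z does at least as well everywhere (L: 7>3, M: 18>10, R: 24>-3).
Y: no other strategy beats it everywhere (W at L (26>2); X at L (26>3); Z at L (26>7)).
Z is not dominated — it holds its own against W at L (7>2); X at L (7>3); Y at M (18>-3).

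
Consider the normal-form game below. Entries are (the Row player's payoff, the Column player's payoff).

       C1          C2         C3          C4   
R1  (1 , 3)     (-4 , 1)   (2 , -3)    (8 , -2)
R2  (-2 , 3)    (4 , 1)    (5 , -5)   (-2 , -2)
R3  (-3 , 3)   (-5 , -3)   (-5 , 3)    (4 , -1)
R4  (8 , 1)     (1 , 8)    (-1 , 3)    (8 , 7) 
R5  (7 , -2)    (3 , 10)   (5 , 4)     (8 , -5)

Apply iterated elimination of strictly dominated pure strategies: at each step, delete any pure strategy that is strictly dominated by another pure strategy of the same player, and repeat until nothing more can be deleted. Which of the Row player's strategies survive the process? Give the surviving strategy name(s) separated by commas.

R2, R4, R5

The Row player's strategy R3 is strictly dominated by R1 (C1: 1>-3, C2: -4>-5, C3: 2>-5, C4: 8>4) and is removed.
The Column player's strategy C3 is strictly dominated by C2 (R1: 1>-3, R2: 1>-5, R4: 8>3, R5: 10>4) and is removed.
The Column player's strategy C4 is strictly dominated by C2 (R1: 1>-2, R2: 1>-2, R4: 8>7, R5: 10>-5) and is removed.
For the Row player, R4 strictly dominates R1 on the remaining columns (C1: 8>1, C2: 1>-4); eliminate R1.
Among the remaining strategies, none is strictly dominated by another pure strategy of the same player, so the elimination stops.
Surviving strategies — the Row player: {R2, R4, R5}; the Column player: {C1, C2}.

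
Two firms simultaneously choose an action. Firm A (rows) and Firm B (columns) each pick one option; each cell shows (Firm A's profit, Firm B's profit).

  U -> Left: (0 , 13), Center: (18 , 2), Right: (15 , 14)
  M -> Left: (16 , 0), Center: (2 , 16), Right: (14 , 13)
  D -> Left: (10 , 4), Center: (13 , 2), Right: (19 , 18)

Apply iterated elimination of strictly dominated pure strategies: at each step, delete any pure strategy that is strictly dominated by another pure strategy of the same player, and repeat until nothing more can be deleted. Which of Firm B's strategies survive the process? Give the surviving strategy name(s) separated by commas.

Right

Column Left is eliminated: Right beats it against every remaining row (U: 14>13, M: 13>0, D: 18>4).
Firm A's strategy M is strictly dominated by U (Center: 18>2, Right: 15>14) and is removed.
For Firm B, Right strictly dominates Center on the remaining rows (U: 14>2, D: 18>2); eliminate Center.
Firm A's strategy U is strictly dominated by D (Right: 19>15) and is removed.
Among the remaining strategies, none is strictly dominated by another pure strategy of the same player, so the elimination stops.
Surviving strategies — Firm A: {D}; Firm B: {Right}.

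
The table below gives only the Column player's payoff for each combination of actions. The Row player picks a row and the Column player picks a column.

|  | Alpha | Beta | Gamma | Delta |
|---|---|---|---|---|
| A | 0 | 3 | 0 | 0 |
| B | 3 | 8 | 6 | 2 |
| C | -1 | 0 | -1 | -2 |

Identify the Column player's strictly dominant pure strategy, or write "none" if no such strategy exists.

Beta

Beta vs Alpha: A: 3>0, B: 8>3, C: 0>-1.
Beta vs Gamma: A: 3>0, B: 8>6, C: 0>-1.
Beta vs Delta: A: 3>0, B: 8>2, C: 0>-2.
Beta strictly beats every other strategy against every opponent action, so it is strictly dominant.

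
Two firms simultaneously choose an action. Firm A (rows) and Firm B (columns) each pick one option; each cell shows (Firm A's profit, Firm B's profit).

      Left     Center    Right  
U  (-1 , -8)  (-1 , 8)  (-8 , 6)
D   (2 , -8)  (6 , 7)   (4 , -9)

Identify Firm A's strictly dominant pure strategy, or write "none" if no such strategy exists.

D

D vs U: Left: 2>-1, Center: 6>-1, Right: 4>-8.
D strictly beats every other strategy against every opponent action, so it is strictly dominant.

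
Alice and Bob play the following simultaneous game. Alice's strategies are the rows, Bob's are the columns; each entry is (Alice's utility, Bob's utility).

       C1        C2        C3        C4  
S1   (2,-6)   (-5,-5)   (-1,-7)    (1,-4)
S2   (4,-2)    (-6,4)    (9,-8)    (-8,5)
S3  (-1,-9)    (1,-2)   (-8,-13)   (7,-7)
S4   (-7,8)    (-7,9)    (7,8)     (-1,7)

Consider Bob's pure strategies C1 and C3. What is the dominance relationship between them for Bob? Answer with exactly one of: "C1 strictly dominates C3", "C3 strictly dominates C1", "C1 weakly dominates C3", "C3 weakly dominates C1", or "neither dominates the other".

C1's payoffs vs C3's, by Alice's action — S1: -6>-7, S2: -2>-8, S3: -9>-13, S4: 8=8.
C1 is at least as good everywhere and strictly better somewhere (tied only at S4), so C1 weakly but not strictly dominates C3.

C1 weakly dominates C3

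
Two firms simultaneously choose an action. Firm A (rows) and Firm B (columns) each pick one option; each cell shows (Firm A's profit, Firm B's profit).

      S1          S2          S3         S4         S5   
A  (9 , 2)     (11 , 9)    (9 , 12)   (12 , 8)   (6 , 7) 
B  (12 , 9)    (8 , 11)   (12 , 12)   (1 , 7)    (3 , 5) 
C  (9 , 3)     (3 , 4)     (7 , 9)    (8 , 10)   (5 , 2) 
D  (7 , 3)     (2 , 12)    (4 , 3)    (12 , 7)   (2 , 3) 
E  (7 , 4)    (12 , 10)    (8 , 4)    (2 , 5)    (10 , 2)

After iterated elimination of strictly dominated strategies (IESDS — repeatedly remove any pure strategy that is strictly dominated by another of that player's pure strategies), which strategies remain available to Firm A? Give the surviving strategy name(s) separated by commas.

A, B, E

Firm B's strategy S1 is strictly dominated by S2 (A: 9>2, B: 11>9, C: 4>3, D: 12>3, E: 10>4) and is removed.
Row C is eliminated: A beats it against every remaining column (S2: 11>3, S3: 9>7, S4: 12>8, S5: 6>5).
Column S4 is eliminated: S2 beats it against every remaining row (A: 9>8, B: 11>7, D: 12>7, E: 10>5).
For Firm A, A strictly dominates D on the remaining columns (S2: 11>2, S3: 9>4, S5: 6>2); eliminate D.
Firm B's strategy S5 is strictly dominated by S2 (A: 9>7, B: 11>5, E: 10>2) and is removed.
Among the remaining strategies, none is strictly dominated by another pure strategy of the same player, so the elimination stops.
Surviving strategies — Firm A: {A, B, E}; Firm B: {S2, S3}.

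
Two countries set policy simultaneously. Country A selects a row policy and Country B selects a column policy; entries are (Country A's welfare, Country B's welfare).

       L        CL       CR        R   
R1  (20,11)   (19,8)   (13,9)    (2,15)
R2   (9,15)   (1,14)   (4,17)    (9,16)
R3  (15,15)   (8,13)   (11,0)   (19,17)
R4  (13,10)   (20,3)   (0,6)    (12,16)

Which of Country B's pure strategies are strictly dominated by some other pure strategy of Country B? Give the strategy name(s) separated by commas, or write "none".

L, CL

L is strictly dominated by R (R1: 15>11, R2: 16>15, R3: 17>15, R4: 16>10).
CL: dominated, since L does at least as well everywhere (R1: 11>8, R2: 15>14, R3: 15>13, R4: 10>3).
CR is not dominated — it holds its own against L at R2 (17>15); CL at R1 (9>8); R at R2 (17>16).
Nothing dominates R: L at R1 (15>11); CL at R1 (15>8); CR at R1 (15>9).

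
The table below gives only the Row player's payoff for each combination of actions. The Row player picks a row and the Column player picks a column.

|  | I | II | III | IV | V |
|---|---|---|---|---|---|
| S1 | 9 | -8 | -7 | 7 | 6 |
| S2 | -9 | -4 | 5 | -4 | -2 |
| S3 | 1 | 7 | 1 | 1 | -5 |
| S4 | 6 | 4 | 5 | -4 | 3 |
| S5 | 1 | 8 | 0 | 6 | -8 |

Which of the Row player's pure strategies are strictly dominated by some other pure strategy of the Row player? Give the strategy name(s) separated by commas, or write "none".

none

S1: no other strategy beats it everywhere (S2 at I (9>-9); S3 at I (9>1); S4 at I (9>6); S5 at I (9>1)).
Nothing dominates S2: S1 at II (-4>-8); S3 at III (5>1); S4 at III (5=5); S5 at III (5>0).
Nothing dominates S3: S1 at II (7>-8); S2 at I (1>-9); S4 at II (7>4); S5 at I (1=1).
S4 is not dominated — it holds its own against S1 at II (4>-8); S2 at I (6>-9); S3 at I (6>1); S5 at I (6>1).
S5 is not dominated — it holds its own against S1 at II (8>-8); S2 at I (1>-9); S3 at I (1=1); S4 at II (8>4).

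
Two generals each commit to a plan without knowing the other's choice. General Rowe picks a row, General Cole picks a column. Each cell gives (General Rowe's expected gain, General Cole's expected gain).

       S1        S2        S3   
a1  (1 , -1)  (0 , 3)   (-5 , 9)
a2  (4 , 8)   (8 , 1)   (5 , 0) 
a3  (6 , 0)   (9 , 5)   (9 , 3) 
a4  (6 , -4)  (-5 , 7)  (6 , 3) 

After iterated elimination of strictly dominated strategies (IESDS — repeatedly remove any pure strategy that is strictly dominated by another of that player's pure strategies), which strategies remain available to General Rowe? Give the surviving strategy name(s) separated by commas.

a3

For General Rowe, a2 strictly dominates a1 on the remaining columns (S1: 4>1, S2: 8>0, S3: 5>-5); eliminate a1.
Row a2 is eliminated: a3 beats it against every remaining column (S1: 6>4, S2: 9>8, S3: 9>5).
For General Cole, S2 strictly dominates S1 on the remaining rows (a3: 5>0, a4: 7>-4); eliminate S1.
General Rowe's strategy a4 is strictly dominated by a3 (S2: 9>-5, S3: 9>6) and is removed.
For General Cole, S2 strictly dominates S3 on the remaining rows (a3: 5>3); eliminate S3.
Among the remaining strategies, none is strictly dominated by another pure strategy of the same player, so the elimination stops.
Surviving strategies — General Rowe: {a3}; General Cole: {S2}.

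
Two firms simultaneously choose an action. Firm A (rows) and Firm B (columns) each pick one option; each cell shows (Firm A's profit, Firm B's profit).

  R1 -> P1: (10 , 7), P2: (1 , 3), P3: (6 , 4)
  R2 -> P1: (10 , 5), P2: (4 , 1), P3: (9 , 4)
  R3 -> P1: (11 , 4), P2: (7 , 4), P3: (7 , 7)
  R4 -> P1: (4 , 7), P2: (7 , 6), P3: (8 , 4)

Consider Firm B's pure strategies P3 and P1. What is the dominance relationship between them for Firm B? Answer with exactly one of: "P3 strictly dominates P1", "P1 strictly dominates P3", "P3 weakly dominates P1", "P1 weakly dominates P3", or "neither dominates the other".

Compare P3 to P1 across every action of Firm A: R1: 4<7, R2: 4<5, R3: 7>4, R4: 4<7.
P3 does better at R3 but worse at R1, R2, R4; neither strategy dominates the other.

neither dominates the other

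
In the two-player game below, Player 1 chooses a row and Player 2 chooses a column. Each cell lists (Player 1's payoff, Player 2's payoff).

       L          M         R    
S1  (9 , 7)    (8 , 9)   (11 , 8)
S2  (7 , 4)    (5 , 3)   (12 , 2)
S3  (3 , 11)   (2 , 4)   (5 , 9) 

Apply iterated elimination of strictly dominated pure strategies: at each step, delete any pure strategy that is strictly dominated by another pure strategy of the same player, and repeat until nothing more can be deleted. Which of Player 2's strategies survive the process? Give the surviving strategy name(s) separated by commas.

Player 1's strategy S3 is strictly dominated by S1 (L: 9>3, M: 8>2, R: 11>5) and is removed.
Player 2's strategy R is strictly dominated by M (S1: 9>8, S2: 3>2) and is removed.
For Player 1, S1 strictly dominates S2 on the remaining columns (L: 9>7, M: 8>5); eliminate S2.
Column L is eliminated: M beats it against every remaining row (S1: 9>7).
Among the remaining strategies, none is strictly dominated by another pure strategy of the same player, so the elimination stops.
Surviving strategies — Player 1: {S1}; Player 2: {M}.

M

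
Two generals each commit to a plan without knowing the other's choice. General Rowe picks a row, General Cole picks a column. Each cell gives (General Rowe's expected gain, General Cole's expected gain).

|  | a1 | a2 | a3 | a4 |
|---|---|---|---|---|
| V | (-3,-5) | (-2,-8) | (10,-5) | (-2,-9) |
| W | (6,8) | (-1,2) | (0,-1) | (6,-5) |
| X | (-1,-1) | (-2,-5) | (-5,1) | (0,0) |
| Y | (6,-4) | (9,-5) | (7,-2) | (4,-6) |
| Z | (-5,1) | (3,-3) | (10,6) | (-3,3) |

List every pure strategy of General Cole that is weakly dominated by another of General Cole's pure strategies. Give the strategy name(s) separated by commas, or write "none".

a2, a4

Nothing dominates a1: a2 at V (-5>-8); a3 at W (8>-1); a4 at V (-5>-9).
a2 is weakly dominated by a1 (V: -5>-8, W: 8>2, X: -1>-5, Y: -4>-5, Z: 1>-3).
a3 is not dominated — it holds its own against a1 at X (1>-1); a2 at V (-5>-8); a4 at V (-5>-9).
a4 is weakly dominated by a3 (V: -5>-9, W: -1>-5, X: 1>0, Y: -2>-6, Z: 6>3).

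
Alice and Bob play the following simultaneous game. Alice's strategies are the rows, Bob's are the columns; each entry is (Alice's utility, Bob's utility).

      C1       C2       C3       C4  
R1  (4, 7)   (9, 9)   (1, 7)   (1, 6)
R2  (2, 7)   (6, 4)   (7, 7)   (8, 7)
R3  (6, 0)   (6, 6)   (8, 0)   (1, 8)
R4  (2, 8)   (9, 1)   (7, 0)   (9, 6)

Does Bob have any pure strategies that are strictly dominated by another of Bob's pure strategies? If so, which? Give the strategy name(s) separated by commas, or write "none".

C1: no other strategy beats it everywhere (C2 at R2 (7>4); C3 at R1 (7=7); C4 at R1 (7>6)).
C2 is not dominated — it holds its own against C1 at R1 (9>7); C3 at R1 (9>7); C4 at R1 (9>6).
Nothing dominates C3: C1 at R1 (7=7); C2 at R2 (7>4); C4 at R1 (7>6).
C4 is not dominated — it holds its own against C1 at R2 (7=7); C2 at R2 (7>4); C3 at R2 (7=7).

none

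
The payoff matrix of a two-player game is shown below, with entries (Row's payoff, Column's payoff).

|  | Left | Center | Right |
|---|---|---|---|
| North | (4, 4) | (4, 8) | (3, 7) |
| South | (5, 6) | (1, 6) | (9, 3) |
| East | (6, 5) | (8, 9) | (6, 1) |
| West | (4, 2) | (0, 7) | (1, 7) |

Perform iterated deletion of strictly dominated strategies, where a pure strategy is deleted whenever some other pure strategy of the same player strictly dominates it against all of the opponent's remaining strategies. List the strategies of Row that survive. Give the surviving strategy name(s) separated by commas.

Row North is eliminated: East beats it against every remaining column (Left: 6>4, Center: 8>4, Right: 6>3).
For Row, South strictly dominates West on the remaining columns (Left: 5>4, Center: 1>0, Right: 9>1); eliminate West.
For Column, Left strictly dominates Right on the remaining rows (South: 6>3, East: 5>1); eliminate Right.
Row's strategy South is strictly dominated by East (Left: 6>5, Center: 8>1) and is removed.
Column Left is eliminated: Center beats it against every remaining row (East: 9>5).
Among the remaining strategies, none is strictly dominated by another pure strategy of the same player, so the elimination stops.
Surviving strategies — Row: {East}; Column: {Center}.

East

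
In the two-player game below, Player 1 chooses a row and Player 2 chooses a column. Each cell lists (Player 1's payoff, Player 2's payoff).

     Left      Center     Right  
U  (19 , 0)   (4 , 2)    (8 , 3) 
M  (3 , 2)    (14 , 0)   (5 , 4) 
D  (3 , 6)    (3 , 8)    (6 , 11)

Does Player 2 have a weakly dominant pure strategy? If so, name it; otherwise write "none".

Right vs Left: U: 3>0, M: 4>2, D: 11>6.
Right vs Center: U: 3>2, M: 4>0, D: 11>8.
Right is at least as good as every other strategy against every opponent action, so it is weakly dominant.

Right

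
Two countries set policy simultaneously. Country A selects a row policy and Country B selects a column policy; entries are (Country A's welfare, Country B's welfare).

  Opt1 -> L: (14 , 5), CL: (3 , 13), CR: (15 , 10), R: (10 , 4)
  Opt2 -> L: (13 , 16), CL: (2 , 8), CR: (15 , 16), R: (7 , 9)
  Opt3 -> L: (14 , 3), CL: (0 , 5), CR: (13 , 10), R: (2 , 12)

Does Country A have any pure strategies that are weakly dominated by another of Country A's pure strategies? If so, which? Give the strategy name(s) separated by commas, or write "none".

Opt2, Opt3

Opt1: no other strategy beats it everywhere (Opt2 at L (14>13); Opt3 at CL (3>0)).
Opt2 is weakly dominated by Opt1 (L: 14>13, CL: 3>2, CR: 15=15, R: 10>7).
Opt3: dominated, since Opt1 does at least as well everywhere (L: 14=14, CL: 3>0, CR: 15>13, R: 10>2).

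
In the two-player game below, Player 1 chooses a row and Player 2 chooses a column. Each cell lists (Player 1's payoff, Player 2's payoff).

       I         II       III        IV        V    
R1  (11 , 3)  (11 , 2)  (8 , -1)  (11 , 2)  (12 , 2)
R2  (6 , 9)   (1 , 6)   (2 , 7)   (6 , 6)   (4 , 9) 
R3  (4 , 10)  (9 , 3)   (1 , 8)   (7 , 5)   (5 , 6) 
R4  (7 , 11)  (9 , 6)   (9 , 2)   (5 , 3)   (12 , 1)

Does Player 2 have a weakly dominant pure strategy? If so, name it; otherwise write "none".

I

I vs II: R1: 3>2, R2: 9>6, R3: 10>3, R4: 11>6.
I vs III: R1: 3>-1, R2: 9>7, R3: 10>8, R4: 11>2.
I vs IV: R1: 3>2, R2: 9>6, R3: 10>5, R4: 11>3.
I vs V: R1: 3>2, R2: 9=9, R3: 10>6, R4: 11>1.
I is at least as good as every other strategy against every opponent action, so it is weakly dominant.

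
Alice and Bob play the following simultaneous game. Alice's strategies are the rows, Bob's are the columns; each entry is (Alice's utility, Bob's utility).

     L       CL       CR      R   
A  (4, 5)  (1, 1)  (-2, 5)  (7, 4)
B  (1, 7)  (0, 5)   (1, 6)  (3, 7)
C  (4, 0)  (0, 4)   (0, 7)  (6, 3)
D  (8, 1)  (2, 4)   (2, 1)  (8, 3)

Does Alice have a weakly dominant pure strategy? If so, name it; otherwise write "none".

D vs A: L: 8>4, CL: 2>1, CR: 2>-2, R: 8>7.
D vs B: L: 8>1, CL: 2>0, CR: 2>1, R: 8>3.
D vs C: L: 8>4, CL: 2>0, CR: 2>0, R: 8>6.
D is at least as good as every other strategy against every opponent action, so it is weakly dominant.

D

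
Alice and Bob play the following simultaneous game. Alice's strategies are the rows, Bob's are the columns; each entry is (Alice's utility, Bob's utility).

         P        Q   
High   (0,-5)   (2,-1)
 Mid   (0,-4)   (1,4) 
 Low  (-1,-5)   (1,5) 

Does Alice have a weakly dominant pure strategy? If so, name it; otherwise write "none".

High

High vs Mid: P: 0=0, Q: 2>1.
High vs Low: P: 0>-1, Q: 2>1.
High is at least as good as every other strategy against every opponent action, so it is weakly dominant.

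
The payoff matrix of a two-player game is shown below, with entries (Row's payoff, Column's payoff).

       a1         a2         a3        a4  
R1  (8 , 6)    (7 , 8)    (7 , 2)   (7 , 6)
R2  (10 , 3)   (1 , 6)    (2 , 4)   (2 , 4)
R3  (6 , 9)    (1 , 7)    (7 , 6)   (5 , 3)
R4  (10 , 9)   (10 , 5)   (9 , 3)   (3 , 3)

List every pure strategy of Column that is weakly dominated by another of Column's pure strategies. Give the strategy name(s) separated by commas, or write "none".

a3, a4

Nothing dominates a1: a2 at R3 (9>7); a3 at R1 (6>2); a4 at R3 (9>3).
a2 is not dominated — it holds its own against a1 at R1 (8>6); a3 at R1 (8>2); a4 at R1 (8>6).
a3: dominated, since a2 does at least as well everywhere (R1: 8>2, R2: 6>4, R3: 7>6, R4: 5>3).
a4 is weakly dominated by a2 (R1: 8>6, R2: 6>4, R3: 7>3, R4: 5>3).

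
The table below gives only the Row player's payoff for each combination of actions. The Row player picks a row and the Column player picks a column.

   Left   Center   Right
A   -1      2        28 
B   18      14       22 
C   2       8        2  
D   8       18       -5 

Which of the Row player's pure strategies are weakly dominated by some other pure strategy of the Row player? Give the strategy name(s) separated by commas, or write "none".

A: no other strategy beats it everywhere (B at Right (28>22); C at Right (28>2); D at Right (28>-5)).
B: no other strategy beats it everywhere (A at Left (18>-1); C at Left (18>2); D at Left (18>8)).
C: dominated, since B does at least as well everywhere (Left: 18>2, Center: 14>8, Right: 22>2).
Nothing dominates D: A at Left (8>-1); B at Center (18>14); C at Left (8>2).

C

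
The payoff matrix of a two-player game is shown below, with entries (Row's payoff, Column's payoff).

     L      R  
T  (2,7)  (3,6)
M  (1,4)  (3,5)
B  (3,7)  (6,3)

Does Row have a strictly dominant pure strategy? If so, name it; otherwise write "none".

B vs T: L: 3>2, R: 6>3.
B vs M: L: 3>1, R: 6>3.
B strictly beats every other strategy against every opponent action, so it is strictly dominant.

B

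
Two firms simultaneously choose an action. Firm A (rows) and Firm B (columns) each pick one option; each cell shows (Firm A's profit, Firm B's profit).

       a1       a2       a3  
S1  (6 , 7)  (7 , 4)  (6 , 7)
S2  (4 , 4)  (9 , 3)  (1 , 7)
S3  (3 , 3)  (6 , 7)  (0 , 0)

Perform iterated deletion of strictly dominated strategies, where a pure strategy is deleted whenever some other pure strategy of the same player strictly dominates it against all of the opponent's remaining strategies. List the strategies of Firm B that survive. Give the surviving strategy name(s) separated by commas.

Firm A's strategy S3 is strictly dominated by S1 (a1: 6>3, a2: 7>6, a3: 6>0) and is removed.
Firm B's strategy a2 is strictly dominated by a1 (S1: 7>4, S2: 4>3) and is removed.
For Firm A, S1 strictly dominates S2 on the remaining columns (a1: 6>4, a3: 6>1); eliminate S2.
Among the remaining strategies, none is strictly dominated by another pure strategy of the same player, so the elimination stops.
Surviving strategies — Firm A: {S1}; Firm B: {a1, a3}.

a1, a3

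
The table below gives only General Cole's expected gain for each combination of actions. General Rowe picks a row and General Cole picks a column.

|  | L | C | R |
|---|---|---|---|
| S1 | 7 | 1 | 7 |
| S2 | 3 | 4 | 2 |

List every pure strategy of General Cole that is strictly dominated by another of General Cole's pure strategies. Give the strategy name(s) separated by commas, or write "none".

L: no other strategy beats it everywhere (C at S1 (7>1); R at S1 (7=7)).
Nothing dominates C: L at S2 (4>3); R at S2 (4>2).
Nothing dominates R: L at S1 (7=7); C at S1 (7>1).

none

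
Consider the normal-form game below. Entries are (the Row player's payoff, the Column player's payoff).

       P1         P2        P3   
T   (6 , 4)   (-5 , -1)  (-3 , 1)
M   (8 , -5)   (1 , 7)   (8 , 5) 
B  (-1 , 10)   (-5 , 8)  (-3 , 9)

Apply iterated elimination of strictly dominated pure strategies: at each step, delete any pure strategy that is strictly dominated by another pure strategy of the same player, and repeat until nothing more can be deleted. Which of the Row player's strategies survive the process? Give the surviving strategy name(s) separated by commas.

Row T is eliminated: M beats it against every remaining column (P1: 8>6, P2: 1>-5, P3: 8>-3).
Row B is eliminated: M beats it against every remaining column (P1: 8>-1, P2: 1>-5, P3: 8>-3).
For the Column player, P2 strictly dominates P1 on the remaining rows (M: 7>-5); eliminate P1.
For the Column player, P2 strictly dominates P3 on the remaining rows (M: 7>5); eliminate P3.
Among the remaining strategies, none is strictly dominated by another pure strategy of the same player, so the elimination stops.
Surviving strategies — the Row player: {M}; the Column player: {P2}.

M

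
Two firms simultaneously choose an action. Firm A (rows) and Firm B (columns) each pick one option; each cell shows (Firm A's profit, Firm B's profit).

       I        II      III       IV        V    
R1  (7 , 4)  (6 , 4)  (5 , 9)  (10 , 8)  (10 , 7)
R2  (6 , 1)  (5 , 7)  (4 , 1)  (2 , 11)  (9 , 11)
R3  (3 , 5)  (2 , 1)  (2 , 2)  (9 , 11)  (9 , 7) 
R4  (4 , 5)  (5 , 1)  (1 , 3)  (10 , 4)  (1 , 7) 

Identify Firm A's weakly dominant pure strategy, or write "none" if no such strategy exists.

R1 vs R2: I: 7>6, II: 6>5, III: 5>4, IV: 10>2, V: 10>9.
R1 vs R3: I: 7>3, II: 6>2, III: 5>2, IV: 10>9, V: 10>9.
R1 vs R4: I: 7>4, II: 6>5, III: 5>1, IV: 10=10, V: 10>1.
R1 is at least as good as every other strategy against every opponent action, so it is weakly dominant.

R1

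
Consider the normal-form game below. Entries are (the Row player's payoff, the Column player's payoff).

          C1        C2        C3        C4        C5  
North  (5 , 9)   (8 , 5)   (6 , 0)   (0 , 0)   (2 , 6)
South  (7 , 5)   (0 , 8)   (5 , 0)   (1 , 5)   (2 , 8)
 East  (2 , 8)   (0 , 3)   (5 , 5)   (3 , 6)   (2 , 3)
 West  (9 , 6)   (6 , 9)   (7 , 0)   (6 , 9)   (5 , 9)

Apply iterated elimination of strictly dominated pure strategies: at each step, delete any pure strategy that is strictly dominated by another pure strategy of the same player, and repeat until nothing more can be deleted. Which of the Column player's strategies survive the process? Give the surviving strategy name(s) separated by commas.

For the Row player, West strictly dominates South on the remaining columns (C1: 9>7, C2: 6>0, C3: 7>5, C4: 6>1, C5: 5>2); eliminate South.
For the Row player, West strictly dominates East on the remaining columns (C1: 9>2, C2: 6>0, C3: 7>5, C4: 6>3, C5: 5>2); eliminate East.
The Column player's strategy C3 is strictly dominated by C1 (North: 9>0, West: 6>0) and is removed.
Among the remaining strategies, none is strictly dominated by another pure strategy of the same player, so the elimination stops.
Surviving strategies — the Row player: {North, West}; the Column player: {C1, C2, C4, C5}.

C1, C2, C4, C5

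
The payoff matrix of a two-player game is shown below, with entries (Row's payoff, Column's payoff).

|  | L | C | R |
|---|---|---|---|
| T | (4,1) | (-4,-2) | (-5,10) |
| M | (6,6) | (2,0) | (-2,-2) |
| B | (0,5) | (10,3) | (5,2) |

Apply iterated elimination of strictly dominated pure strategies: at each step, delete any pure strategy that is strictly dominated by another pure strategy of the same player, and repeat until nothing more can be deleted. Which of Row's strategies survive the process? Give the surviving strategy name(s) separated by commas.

M

Row's strategy T is strictly dominated by M (L: 6>4, C: 2>-4, R: -2>-5) and is removed.
Column's strategy C is strictly dominated by L (M: 6>0, B: 5>3) and is removed.
Column R is eliminated: L beats it against every remaining row (M: 6>-2, B: 5>2).
Row B is eliminated: M beats it against every remaining column (L: 6>0).
Among the remaining strategies, none is strictly dominated by another pure strategy of the same player, so the elimination stops.
Surviving strategies — Row: {M}; Column: {L}.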